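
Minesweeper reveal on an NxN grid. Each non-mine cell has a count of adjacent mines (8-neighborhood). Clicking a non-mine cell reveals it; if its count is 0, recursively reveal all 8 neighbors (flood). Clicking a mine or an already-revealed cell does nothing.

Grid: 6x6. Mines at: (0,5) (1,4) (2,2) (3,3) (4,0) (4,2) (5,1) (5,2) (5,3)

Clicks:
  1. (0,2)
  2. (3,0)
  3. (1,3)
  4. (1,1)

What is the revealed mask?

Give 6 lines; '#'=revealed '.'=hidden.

Answer: ####..
####..
##....
##....
......
......

Derivation:
Click 1 (0,2) count=0: revealed 12 new [(0,0) (0,1) (0,2) (0,3) (1,0) (1,1) (1,2) (1,3) (2,0) (2,1) (3,0) (3,1)] -> total=12
Click 2 (3,0) count=1: revealed 0 new [(none)] -> total=12
Click 3 (1,3) count=2: revealed 0 new [(none)] -> total=12
Click 4 (1,1) count=1: revealed 0 new [(none)] -> total=12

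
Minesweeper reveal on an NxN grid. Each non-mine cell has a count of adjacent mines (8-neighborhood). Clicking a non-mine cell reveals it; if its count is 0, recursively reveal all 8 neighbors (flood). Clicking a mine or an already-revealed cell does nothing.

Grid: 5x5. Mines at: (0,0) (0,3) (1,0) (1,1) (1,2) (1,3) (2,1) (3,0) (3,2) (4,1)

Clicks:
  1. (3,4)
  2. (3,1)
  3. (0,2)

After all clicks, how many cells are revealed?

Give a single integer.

Answer: 8

Derivation:
Click 1 (3,4) count=0: revealed 6 new [(2,3) (2,4) (3,3) (3,4) (4,3) (4,4)] -> total=6
Click 2 (3,1) count=4: revealed 1 new [(3,1)] -> total=7
Click 3 (0,2) count=4: revealed 1 new [(0,2)] -> total=8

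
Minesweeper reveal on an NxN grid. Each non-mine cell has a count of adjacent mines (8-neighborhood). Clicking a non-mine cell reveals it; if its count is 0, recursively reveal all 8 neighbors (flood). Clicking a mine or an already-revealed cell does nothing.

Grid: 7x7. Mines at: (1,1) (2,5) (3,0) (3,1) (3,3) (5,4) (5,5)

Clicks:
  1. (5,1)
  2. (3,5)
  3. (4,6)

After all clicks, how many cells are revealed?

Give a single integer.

Click 1 (5,1) count=0: revealed 12 new [(4,0) (4,1) (4,2) (4,3) (5,0) (5,1) (5,2) (5,3) (6,0) (6,1) (6,2) (6,3)] -> total=12
Click 2 (3,5) count=1: revealed 1 new [(3,5)] -> total=13
Click 3 (4,6) count=1: revealed 1 new [(4,6)] -> total=14

Answer: 14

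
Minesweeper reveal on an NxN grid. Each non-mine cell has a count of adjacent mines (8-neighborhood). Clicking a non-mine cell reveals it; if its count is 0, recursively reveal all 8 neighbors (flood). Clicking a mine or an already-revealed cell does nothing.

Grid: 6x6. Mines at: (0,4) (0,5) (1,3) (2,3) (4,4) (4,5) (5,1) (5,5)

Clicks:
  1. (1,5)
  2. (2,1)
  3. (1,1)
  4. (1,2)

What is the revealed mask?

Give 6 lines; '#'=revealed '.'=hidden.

Click 1 (1,5) count=2: revealed 1 new [(1,5)] -> total=1
Click 2 (2,1) count=0: revealed 15 new [(0,0) (0,1) (0,2) (1,0) (1,1) (1,2) (2,0) (2,1) (2,2) (3,0) (3,1) (3,2) (4,0) (4,1) (4,2)] -> total=16
Click 3 (1,1) count=0: revealed 0 new [(none)] -> total=16
Click 4 (1,2) count=2: revealed 0 new [(none)] -> total=16

Answer: ###...
###..#
###...
###...
###...
......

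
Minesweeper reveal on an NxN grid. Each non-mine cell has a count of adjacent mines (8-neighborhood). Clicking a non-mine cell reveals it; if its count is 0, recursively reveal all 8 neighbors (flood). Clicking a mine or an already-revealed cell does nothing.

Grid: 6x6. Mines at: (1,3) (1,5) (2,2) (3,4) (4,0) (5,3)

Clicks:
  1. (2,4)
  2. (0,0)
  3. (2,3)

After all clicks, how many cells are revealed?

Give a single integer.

Answer: 12

Derivation:
Click 1 (2,4) count=3: revealed 1 new [(2,4)] -> total=1
Click 2 (0,0) count=0: revealed 10 new [(0,0) (0,1) (0,2) (1,0) (1,1) (1,2) (2,0) (2,1) (3,0) (3,1)] -> total=11
Click 3 (2,3) count=3: revealed 1 new [(2,3)] -> total=12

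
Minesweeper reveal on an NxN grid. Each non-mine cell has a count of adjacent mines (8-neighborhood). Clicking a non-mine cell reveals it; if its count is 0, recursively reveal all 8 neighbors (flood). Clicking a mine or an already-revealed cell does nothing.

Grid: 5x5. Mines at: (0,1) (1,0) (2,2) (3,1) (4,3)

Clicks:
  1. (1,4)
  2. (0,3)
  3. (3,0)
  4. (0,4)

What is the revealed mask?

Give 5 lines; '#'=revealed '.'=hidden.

Answer: ..###
..###
...##
#..##
.....

Derivation:
Click 1 (1,4) count=0: revealed 10 new [(0,2) (0,3) (0,4) (1,2) (1,3) (1,4) (2,3) (2,4) (3,3) (3,4)] -> total=10
Click 2 (0,3) count=0: revealed 0 new [(none)] -> total=10
Click 3 (3,0) count=1: revealed 1 new [(3,0)] -> total=11
Click 4 (0,4) count=0: revealed 0 new [(none)] -> total=11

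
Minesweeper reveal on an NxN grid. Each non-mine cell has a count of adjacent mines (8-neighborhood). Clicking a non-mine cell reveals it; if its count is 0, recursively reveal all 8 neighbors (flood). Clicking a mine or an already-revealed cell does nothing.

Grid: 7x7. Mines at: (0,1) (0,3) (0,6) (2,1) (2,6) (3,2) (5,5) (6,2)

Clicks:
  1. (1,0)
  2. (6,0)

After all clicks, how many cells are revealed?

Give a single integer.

Click 1 (1,0) count=2: revealed 1 new [(1,0)] -> total=1
Click 2 (6,0) count=0: revealed 8 new [(3,0) (3,1) (4,0) (4,1) (5,0) (5,1) (6,0) (6,1)] -> total=9

Answer: 9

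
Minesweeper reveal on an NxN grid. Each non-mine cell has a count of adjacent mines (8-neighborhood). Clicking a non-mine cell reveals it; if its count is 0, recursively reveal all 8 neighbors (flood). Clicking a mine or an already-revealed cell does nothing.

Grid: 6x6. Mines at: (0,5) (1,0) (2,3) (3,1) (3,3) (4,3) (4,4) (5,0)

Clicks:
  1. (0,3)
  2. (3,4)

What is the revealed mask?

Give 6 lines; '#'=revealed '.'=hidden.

Answer: .####.
.####.
......
....#.
......
......

Derivation:
Click 1 (0,3) count=0: revealed 8 new [(0,1) (0,2) (0,3) (0,4) (1,1) (1,2) (1,3) (1,4)] -> total=8
Click 2 (3,4) count=4: revealed 1 new [(3,4)] -> total=9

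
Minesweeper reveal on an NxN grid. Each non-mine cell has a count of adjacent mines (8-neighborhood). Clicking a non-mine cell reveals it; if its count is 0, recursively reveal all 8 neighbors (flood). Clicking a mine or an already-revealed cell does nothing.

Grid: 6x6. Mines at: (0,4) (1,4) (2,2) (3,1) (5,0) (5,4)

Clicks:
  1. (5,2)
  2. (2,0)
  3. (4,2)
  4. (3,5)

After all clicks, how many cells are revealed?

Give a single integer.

Answer: 15

Derivation:
Click 1 (5,2) count=0: revealed 6 new [(4,1) (4,2) (4,3) (5,1) (5,2) (5,3)] -> total=6
Click 2 (2,0) count=1: revealed 1 new [(2,0)] -> total=7
Click 3 (4,2) count=1: revealed 0 new [(none)] -> total=7
Click 4 (3,5) count=0: revealed 8 new [(2,3) (2,4) (2,5) (3,3) (3,4) (3,5) (4,4) (4,5)] -> total=15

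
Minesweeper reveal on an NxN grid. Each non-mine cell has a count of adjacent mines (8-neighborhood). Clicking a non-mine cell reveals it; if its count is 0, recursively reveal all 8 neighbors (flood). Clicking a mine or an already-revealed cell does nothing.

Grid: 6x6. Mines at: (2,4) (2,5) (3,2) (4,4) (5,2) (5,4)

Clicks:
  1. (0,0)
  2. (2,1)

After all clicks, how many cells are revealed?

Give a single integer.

Click 1 (0,0) count=0: revealed 22 new [(0,0) (0,1) (0,2) (0,3) (0,4) (0,5) (1,0) (1,1) (1,2) (1,3) (1,4) (1,5) (2,0) (2,1) (2,2) (2,3) (3,0) (3,1) (4,0) (4,1) (5,0) (5,1)] -> total=22
Click 2 (2,1) count=1: revealed 0 new [(none)] -> total=22

Answer: 22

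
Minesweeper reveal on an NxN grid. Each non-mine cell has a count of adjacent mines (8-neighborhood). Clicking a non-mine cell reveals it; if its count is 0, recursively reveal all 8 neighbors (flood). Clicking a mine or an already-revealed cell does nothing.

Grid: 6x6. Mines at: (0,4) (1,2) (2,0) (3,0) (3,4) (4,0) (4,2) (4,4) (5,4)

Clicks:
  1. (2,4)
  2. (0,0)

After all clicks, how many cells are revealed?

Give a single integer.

Click 1 (2,4) count=1: revealed 1 new [(2,4)] -> total=1
Click 2 (0,0) count=0: revealed 4 new [(0,0) (0,1) (1,0) (1,1)] -> total=5

Answer: 5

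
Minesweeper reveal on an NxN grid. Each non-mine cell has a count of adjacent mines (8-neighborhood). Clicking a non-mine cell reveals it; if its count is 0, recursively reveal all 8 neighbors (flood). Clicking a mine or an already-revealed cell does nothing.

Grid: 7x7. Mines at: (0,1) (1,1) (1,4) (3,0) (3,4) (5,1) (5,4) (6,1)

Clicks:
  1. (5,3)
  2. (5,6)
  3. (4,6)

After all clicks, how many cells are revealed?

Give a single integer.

Click 1 (5,3) count=1: revealed 1 new [(5,3)] -> total=1
Click 2 (5,6) count=0: revealed 14 new [(0,5) (0,6) (1,5) (1,6) (2,5) (2,6) (3,5) (3,6) (4,5) (4,6) (5,5) (5,6) (6,5) (6,6)] -> total=15
Click 3 (4,6) count=0: revealed 0 new [(none)] -> total=15

Answer: 15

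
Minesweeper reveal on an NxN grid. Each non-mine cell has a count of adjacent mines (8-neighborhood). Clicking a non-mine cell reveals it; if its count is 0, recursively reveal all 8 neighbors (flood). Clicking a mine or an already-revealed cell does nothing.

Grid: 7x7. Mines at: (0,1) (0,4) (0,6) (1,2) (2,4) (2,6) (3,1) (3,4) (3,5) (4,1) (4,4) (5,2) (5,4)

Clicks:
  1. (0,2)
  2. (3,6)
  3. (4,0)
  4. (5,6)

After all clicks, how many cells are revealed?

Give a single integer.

Click 1 (0,2) count=2: revealed 1 new [(0,2)] -> total=1
Click 2 (3,6) count=2: revealed 1 new [(3,6)] -> total=2
Click 3 (4,0) count=2: revealed 1 new [(4,0)] -> total=3
Click 4 (5,6) count=0: revealed 6 new [(4,5) (4,6) (5,5) (5,6) (6,5) (6,6)] -> total=9

Answer: 9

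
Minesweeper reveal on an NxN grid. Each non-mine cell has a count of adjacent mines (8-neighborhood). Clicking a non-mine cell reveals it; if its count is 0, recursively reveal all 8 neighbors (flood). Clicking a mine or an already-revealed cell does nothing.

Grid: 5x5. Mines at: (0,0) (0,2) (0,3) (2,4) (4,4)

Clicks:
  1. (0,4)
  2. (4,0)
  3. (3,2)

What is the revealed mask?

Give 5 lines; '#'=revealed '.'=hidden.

Answer: ....#
####.
####.
####.
####.

Derivation:
Click 1 (0,4) count=1: revealed 1 new [(0,4)] -> total=1
Click 2 (4,0) count=0: revealed 16 new [(1,0) (1,1) (1,2) (1,3) (2,0) (2,1) (2,2) (2,3) (3,0) (3,1) (3,2) (3,3) (4,0) (4,1) (4,2) (4,3)] -> total=17
Click 3 (3,2) count=0: revealed 0 new [(none)] -> total=17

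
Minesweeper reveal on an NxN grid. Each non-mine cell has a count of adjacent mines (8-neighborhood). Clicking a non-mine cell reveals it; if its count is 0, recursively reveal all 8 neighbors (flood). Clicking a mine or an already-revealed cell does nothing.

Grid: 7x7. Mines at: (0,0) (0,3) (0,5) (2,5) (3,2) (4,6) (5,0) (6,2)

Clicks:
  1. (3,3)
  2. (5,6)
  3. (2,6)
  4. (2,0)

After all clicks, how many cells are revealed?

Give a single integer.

Answer: 11

Derivation:
Click 1 (3,3) count=1: revealed 1 new [(3,3)] -> total=1
Click 2 (5,6) count=1: revealed 1 new [(5,6)] -> total=2
Click 3 (2,6) count=1: revealed 1 new [(2,6)] -> total=3
Click 4 (2,0) count=0: revealed 8 new [(1,0) (1,1) (2,0) (2,1) (3,0) (3,1) (4,0) (4,1)] -> total=11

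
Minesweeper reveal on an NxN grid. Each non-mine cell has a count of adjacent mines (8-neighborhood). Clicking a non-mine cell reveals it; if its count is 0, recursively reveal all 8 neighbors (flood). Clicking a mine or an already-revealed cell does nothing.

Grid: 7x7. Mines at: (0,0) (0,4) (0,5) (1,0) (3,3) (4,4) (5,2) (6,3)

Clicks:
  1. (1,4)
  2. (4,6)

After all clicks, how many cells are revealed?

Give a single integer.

Click 1 (1,4) count=2: revealed 1 new [(1,4)] -> total=1
Click 2 (4,6) count=0: revealed 16 new [(1,5) (1,6) (2,4) (2,5) (2,6) (3,4) (3,5) (3,6) (4,5) (4,6) (5,4) (5,5) (5,6) (6,4) (6,5) (6,6)] -> total=17

Answer: 17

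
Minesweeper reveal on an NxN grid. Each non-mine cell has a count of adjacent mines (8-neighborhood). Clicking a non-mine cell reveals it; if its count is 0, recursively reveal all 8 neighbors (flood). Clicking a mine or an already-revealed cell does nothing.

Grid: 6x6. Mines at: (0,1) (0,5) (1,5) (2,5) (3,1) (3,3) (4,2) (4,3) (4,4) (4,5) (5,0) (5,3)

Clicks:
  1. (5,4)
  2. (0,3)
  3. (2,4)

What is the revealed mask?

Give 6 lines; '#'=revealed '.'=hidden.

Click 1 (5,4) count=4: revealed 1 new [(5,4)] -> total=1
Click 2 (0,3) count=0: revealed 9 new [(0,2) (0,3) (0,4) (1,2) (1,3) (1,4) (2,2) (2,3) (2,4)] -> total=10
Click 3 (2,4) count=3: revealed 0 new [(none)] -> total=10

Answer: ..###.
..###.
..###.
......
......
....#.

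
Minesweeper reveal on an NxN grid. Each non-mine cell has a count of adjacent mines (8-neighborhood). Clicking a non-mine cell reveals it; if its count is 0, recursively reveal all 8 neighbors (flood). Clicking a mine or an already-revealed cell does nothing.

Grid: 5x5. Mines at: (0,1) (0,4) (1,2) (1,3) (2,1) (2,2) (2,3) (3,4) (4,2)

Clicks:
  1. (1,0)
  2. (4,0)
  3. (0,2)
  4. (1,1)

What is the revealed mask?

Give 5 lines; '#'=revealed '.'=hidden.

Answer: ..#..
##...
.....
##...
##...

Derivation:
Click 1 (1,0) count=2: revealed 1 new [(1,0)] -> total=1
Click 2 (4,0) count=0: revealed 4 new [(3,0) (3,1) (4,0) (4,1)] -> total=5
Click 3 (0,2) count=3: revealed 1 new [(0,2)] -> total=6
Click 4 (1,1) count=4: revealed 1 new [(1,1)] -> total=7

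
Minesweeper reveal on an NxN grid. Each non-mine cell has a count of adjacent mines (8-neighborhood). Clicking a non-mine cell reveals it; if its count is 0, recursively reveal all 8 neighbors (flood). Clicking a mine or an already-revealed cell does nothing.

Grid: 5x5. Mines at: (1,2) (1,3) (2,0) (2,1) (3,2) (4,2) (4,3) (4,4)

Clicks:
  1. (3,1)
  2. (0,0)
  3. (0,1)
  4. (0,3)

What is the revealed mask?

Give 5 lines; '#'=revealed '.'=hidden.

Click 1 (3,1) count=4: revealed 1 new [(3,1)] -> total=1
Click 2 (0,0) count=0: revealed 4 new [(0,0) (0,1) (1,0) (1,1)] -> total=5
Click 3 (0,1) count=1: revealed 0 new [(none)] -> total=5
Click 4 (0,3) count=2: revealed 1 new [(0,3)] -> total=6

Answer: ##.#.
##...
.....
.#...
.....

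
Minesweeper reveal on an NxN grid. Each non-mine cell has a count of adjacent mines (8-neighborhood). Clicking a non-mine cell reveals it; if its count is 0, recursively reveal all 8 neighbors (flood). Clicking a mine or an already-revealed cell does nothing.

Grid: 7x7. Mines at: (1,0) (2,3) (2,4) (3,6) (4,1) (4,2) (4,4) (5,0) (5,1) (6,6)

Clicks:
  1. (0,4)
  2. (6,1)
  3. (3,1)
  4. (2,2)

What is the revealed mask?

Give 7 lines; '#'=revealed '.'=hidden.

Click 1 (0,4) count=0: revealed 14 new [(0,1) (0,2) (0,3) (0,4) (0,5) (0,6) (1,1) (1,2) (1,3) (1,4) (1,5) (1,6) (2,5) (2,6)] -> total=14
Click 2 (6,1) count=2: revealed 1 new [(6,1)] -> total=15
Click 3 (3,1) count=2: revealed 1 new [(3,1)] -> total=16
Click 4 (2,2) count=1: revealed 1 new [(2,2)] -> total=17

Answer: .######
.######
..#..##
.#.....
.......
.......
.#.....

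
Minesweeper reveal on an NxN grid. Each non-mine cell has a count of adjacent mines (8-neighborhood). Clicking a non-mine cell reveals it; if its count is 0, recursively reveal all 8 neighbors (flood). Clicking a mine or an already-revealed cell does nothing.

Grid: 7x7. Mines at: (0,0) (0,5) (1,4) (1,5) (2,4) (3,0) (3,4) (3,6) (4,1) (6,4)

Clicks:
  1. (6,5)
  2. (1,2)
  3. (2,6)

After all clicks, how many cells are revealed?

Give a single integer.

Click 1 (6,5) count=1: revealed 1 new [(6,5)] -> total=1
Click 2 (1,2) count=0: revealed 12 new [(0,1) (0,2) (0,3) (1,1) (1,2) (1,3) (2,1) (2,2) (2,3) (3,1) (3,2) (3,3)] -> total=13
Click 3 (2,6) count=2: revealed 1 new [(2,6)] -> total=14

Answer: 14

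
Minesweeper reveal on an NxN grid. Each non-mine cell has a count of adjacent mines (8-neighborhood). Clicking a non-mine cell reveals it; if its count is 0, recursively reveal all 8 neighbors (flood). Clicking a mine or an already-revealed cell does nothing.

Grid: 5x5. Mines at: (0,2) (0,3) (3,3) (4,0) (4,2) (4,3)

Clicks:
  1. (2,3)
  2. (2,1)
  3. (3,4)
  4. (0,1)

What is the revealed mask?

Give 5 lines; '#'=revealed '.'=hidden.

Click 1 (2,3) count=1: revealed 1 new [(2,3)] -> total=1
Click 2 (2,1) count=0: revealed 11 new [(0,0) (0,1) (1,0) (1,1) (1,2) (2,0) (2,1) (2,2) (3,0) (3,1) (3,2)] -> total=12
Click 3 (3,4) count=2: revealed 1 new [(3,4)] -> total=13
Click 4 (0,1) count=1: revealed 0 new [(none)] -> total=13

Answer: ##...
###..
####.
###.#
.....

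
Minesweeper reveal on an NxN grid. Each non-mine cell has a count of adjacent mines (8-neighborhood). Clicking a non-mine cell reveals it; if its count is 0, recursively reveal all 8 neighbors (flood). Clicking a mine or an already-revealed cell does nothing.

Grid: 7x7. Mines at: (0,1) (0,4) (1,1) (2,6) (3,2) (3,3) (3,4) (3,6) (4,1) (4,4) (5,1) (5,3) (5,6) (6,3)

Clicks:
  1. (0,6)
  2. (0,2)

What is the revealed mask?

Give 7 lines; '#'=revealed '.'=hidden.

Click 1 (0,6) count=0: revealed 4 new [(0,5) (0,6) (1,5) (1,6)] -> total=4
Click 2 (0,2) count=2: revealed 1 new [(0,2)] -> total=5

Answer: ..#..##
.....##
.......
.......
.......
.......
.......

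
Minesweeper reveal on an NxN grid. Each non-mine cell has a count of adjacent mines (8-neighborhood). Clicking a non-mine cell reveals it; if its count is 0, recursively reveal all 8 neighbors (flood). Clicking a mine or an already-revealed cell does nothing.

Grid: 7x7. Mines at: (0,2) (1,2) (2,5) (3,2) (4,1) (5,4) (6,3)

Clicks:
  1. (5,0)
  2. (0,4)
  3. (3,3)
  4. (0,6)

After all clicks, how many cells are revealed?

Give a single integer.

Click 1 (5,0) count=1: revealed 1 new [(5,0)] -> total=1
Click 2 (0,4) count=0: revealed 8 new [(0,3) (0,4) (0,5) (0,6) (1,3) (1,4) (1,5) (1,6)] -> total=9
Click 3 (3,3) count=1: revealed 1 new [(3,3)] -> total=10
Click 4 (0,6) count=0: revealed 0 new [(none)] -> total=10

Answer: 10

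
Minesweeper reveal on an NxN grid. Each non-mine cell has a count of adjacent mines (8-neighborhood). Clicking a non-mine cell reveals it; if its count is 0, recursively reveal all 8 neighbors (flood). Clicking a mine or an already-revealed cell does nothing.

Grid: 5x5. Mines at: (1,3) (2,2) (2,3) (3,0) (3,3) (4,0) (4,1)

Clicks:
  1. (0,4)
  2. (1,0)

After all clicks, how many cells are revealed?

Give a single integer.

Answer: 9

Derivation:
Click 1 (0,4) count=1: revealed 1 new [(0,4)] -> total=1
Click 2 (1,0) count=0: revealed 8 new [(0,0) (0,1) (0,2) (1,0) (1,1) (1,2) (2,0) (2,1)] -> total=9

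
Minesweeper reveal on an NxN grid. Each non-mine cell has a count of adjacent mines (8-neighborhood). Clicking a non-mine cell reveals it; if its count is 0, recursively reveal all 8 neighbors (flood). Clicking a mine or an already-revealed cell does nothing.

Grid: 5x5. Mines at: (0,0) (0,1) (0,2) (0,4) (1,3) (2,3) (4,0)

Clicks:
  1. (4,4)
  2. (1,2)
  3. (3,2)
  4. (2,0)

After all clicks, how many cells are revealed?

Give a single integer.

Answer: 15

Derivation:
Click 1 (4,4) count=0: revealed 8 new [(3,1) (3,2) (3,3) (3,4) (4,1) (4,2) (4,3) (4,4)] -> total=8
Click 2 (1,2) count=4: revealed 1 new [(1,2)] -> total=9
Click 3 (3,2) count=1: revealed 0 new [(none)] -> total=9
Click 4 (2,0) count=0: revealed 6 new [(1,0) (1,1) (2,0) (2,1) (2,2) (3,0)] -> total=15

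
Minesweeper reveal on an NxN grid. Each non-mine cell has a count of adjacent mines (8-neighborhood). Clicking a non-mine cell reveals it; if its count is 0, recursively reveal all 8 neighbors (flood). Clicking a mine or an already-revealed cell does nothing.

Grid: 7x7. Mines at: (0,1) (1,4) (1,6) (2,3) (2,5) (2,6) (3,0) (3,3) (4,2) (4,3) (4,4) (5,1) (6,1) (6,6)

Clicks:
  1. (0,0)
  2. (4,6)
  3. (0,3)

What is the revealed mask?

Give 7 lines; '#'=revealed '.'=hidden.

Click 1 (0,0) count=1: revealed 1 new [(0,0)] -> total=1
Click 2 (4,6) count=0: revealed 6 new [(3,5) (3,6) (4,5) (4,6) (5,5) (5,6)] -> total=7
Click 3 (0,3) count=1: revealed 1 new [(0,3)] -> total=8

Answer: #..#...
.......
.......
.....##
.....##
.....##
.......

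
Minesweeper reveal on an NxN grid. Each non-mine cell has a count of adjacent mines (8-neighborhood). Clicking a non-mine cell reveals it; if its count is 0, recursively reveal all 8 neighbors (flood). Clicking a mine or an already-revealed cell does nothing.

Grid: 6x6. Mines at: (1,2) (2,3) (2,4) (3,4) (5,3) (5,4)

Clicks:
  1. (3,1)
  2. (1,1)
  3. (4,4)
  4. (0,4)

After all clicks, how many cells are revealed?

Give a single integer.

Click 1 (3,1) count=0: revealed 16 new [(0,0) (0,1) (1,0) (1,1) (2,0) (2,1) (2,2) (3,0) (3,1) (3,2) (4,0) (4,1) (4,2) (5,0) (5,1) (5,2)] -> total=16
Click 2 (1,1) count=1: revealed 0 new [(none)] -> total=16
Click 3 (4,4) count=3: revealed 1 new [(4,4)] -> total=17
Click 4 (0,4) count=0: revealed 6 new [(0,3) (0,4) (0,5) (1,3) (1,4) (1,5)] -> total=23

Answer: 23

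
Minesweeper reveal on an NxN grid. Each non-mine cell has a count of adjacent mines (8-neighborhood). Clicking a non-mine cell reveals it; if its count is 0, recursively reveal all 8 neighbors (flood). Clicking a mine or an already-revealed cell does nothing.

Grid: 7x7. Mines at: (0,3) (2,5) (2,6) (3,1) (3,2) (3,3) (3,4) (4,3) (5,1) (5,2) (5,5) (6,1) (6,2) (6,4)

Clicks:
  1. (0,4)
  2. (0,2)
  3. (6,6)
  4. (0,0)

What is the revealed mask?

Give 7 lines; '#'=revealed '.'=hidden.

Click 1 (0,4) count=1: revealed 1 new [(0,4)] -> total=1
Click 2 (0,2) count=1: revealed 1 new [(0,2)] -> total=2
Click 3 (6,6) count=1: revealed 1 new [(6,6)] -> total=3
Click 4 (0,0) count=0: revealed 8 new [(0,0) (0,1) (1,0) (1,1) (1,2) (2,0) (2,1) (2,2)] -> total=11

Answer: ###.#..
###....
###....
.......
.......
.......
......#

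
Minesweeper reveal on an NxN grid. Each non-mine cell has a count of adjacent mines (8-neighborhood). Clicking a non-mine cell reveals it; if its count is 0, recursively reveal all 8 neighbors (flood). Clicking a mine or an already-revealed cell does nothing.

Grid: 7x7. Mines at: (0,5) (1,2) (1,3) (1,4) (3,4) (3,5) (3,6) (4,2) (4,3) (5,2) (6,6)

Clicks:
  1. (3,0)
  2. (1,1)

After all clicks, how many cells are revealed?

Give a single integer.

Click 1 (3,0) count=0: revealed 14 new [(0,0) (0,1) (1,0) (1,1) (2,0) (2,1) (3,0) (3,1) (4,0) (4,1) (5,0) (5,1) (6,0) (6,1)] -> total=14
Click 2 (1,1) count=1: revealed 0 new [(none)] -> total=14

Answer: 14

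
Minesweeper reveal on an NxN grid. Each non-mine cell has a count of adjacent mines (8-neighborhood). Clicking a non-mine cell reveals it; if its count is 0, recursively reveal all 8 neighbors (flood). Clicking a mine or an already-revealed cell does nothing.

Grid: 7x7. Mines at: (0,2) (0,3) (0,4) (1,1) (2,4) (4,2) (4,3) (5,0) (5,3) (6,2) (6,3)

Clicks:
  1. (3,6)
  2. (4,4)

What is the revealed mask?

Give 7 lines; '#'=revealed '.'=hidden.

Answer: .....##
.....##
.....##
....###
....###
....###
....###

Derivation:
Click 1 (3,6) count=0: revealed 18 new [(0,5) (0,6) (1,5) (1,6) (2,5) (2,6) (3,4) (3,5) (3,6) (4,4) (4,5) (4,6) (5,4) (5,5) (5,6) (6,4) (6,5) (6,6)] -> total=18
Click 2 (4,4) count=2: revealed 0 new [(none)] -> total=18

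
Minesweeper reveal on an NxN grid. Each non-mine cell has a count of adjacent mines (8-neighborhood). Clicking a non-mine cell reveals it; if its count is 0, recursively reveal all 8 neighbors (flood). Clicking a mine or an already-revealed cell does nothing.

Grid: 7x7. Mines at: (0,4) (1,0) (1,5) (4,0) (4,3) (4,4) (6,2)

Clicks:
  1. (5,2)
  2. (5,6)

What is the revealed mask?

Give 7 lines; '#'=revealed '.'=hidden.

Answer: .......
.......
.....##
.....##
.....##
..#####
...####

Derivation:
Click 1 (5,2) count=2: revealed 1 new [(5,2)] -> total=1
Click 2 (5,6) count=0: revealed 14 new [(2,5) (2,6) (3,5) (3,6) (4,5) (4,6) (5,3) (5,4) (5,5) (5,6) (6,3) (6,4) (6,5) (6,6)] -> total=15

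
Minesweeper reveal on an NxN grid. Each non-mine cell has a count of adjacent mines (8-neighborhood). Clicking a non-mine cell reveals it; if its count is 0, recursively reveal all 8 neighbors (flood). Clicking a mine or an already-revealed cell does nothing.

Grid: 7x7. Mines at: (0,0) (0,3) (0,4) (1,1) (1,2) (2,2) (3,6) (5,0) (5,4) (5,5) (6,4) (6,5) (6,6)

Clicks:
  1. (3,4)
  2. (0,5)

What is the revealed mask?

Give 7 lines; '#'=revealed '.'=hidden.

Click 1 (3,4) count=0: revealed 12 new [(1,3) (1,4) (1,5) (2,3) (2,4) (2,5) (3,3) (3,4) (3,5) (4,3) (4,4) (4,5)] -> total=12
Click 2 (0,5) count=1: revealed 1 new [(0,5)] -> total=13

Answer: .....#.
...###.
...###.
...###.
...###.
.......
.......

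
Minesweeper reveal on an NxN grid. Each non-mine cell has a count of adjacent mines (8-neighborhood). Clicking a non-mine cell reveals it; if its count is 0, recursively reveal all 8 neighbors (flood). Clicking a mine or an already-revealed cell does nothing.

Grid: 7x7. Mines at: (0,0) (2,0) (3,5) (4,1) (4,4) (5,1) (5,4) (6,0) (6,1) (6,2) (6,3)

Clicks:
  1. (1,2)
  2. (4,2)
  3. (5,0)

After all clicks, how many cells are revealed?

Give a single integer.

Answer: 24

Derivation:
Click 1 (1,2) count=0: revealed 22 new [(0,1) (0,2) (0,3) (0,4) (0,5) (0,6) (1,1) (1,2) (1,3) (1,4) (1,5) (1,6) (2,1) (2,2) (2,3) (2,4) (2,5) (2,6) (3,1) (3,2) (3,3) (3,4)] -> total=22
Click 2 (4,2) count=2: revealed 1 new [(4,2)] -> total=23
Click 3 (5,0) count=4: revealed 1 new [(5,0)] -> total=24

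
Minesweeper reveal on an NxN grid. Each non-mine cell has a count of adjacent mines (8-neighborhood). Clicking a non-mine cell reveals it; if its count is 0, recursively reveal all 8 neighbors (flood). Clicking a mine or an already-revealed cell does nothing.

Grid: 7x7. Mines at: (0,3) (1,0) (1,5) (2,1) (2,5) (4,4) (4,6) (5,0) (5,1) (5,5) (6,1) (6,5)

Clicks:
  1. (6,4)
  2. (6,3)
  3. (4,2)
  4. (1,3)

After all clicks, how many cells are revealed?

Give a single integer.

Click 1 (6,4) count=2: revealed 1 new [(6,4)] -> total=1
Click 2 (6,3) count=0: revealed 5 new [(5,2) (5,3) (5,4) (6,2) (6,3)] -> total=6
Click 3 (4,2) count=1: revealed 1 new [(4,2)] -> total=7
Click 4 (1,3) count=1: revealed 1 new [(1,3)] -> total=8

Answer: 8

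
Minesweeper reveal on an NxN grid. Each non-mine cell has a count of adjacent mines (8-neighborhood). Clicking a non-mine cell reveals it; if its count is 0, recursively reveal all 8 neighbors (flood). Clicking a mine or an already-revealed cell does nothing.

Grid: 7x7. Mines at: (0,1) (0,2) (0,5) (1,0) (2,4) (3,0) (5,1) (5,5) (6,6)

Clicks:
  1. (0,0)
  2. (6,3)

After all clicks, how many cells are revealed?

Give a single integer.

Answer: 21

Derivation:
Click 1 (0,0) count=2: revealed 1 new [(0,0)] -> total=1
Click 2 (6,3) count=0: revealed 20 new [(1,1) (1,2) (1,3) (2,1) (2,2) (2,3) (3,1) (3,2) (3,3) (3,4) (4,1) (4,2) (4,3) (4,4) (5,2) (5,3) (5,4) (6,2) (6,3) (6,4)] -> total=21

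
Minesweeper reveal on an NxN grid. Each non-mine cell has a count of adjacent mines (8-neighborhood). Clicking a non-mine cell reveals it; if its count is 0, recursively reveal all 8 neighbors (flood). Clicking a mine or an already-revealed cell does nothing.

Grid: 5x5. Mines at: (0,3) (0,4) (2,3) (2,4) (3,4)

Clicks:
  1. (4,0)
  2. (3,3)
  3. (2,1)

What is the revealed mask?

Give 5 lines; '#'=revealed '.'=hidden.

Click 1 (4,0) count=0: revealed 17 new [(0,0) (0,1) (0,2) (1,0) (1,1) (1,2) (2,0) (2,1) (2,2) (3,0) (3,1) (3,2) (3,3) (4,0) (4,1) (4,2) (4,3)] -> total=17
Click 2 (3,3) count=3: revealed 0 new [(none)] -> total=17
Click 3 (2,1) count=0: revealed 0 new [(none)] -> total=17

Answer: ###..
###..
###..
####.
####.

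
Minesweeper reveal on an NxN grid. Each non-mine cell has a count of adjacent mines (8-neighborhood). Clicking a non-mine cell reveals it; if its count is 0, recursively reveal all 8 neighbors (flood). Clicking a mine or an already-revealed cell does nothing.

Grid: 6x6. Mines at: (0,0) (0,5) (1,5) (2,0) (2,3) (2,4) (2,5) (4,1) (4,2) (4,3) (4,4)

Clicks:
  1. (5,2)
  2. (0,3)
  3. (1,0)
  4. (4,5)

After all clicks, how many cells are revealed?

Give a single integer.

Click 1 (5,2) count=3: revealed 1 new [(5,2)] -> total=1
Click 2 (0,3) count=0: revealed 8 new [(0,1) (0,2) (0,3) (0,4) (1,1) (1,2) (1,3) (1,4)] -> total=9
Click 3 (1,0) count=2: revealed 1 new [(1,0)] -> total=10
Click 4 (4,5) count=1: revealed 1 new [(4,5)] -> total=11

Answer: 11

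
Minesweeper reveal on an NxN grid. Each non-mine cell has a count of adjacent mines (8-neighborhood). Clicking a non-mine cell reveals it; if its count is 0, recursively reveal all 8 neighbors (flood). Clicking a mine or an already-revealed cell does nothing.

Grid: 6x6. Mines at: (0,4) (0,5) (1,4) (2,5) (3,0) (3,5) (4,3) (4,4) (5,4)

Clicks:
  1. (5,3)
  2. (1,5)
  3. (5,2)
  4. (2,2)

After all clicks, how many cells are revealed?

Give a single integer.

Answer: 18

Derivation:
Click 1 (5,3) count=3: revealed 1 new [(5,3)] -> total=1
Click 2 (1,5) count=4: revealed 1 new [(1,5)] -> total=2
Click 3 (5,2) count=1: revealed 1 new [(5,2)] -> total=3
Click 4 (2,2) count=0: revealed 15 new [(0,0) (0,1) (0,2) (0,3) (1,0) (1,1) (1,2) (1,3) (2,0) (2,1) (2,2) (2,3) (3,1) (3,2) (3,3)] -> total=18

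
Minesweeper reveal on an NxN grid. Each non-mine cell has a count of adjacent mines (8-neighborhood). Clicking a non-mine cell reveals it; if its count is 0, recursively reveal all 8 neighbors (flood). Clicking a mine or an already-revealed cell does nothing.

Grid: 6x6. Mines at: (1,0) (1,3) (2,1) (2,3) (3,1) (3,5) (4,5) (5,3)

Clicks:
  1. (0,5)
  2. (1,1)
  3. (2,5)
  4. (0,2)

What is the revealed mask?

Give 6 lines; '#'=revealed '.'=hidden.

Answer: ..#.##
.#..##
....##
......
......
......

Derivation:
Click 1 (0,5) count=0: revealed 6 new [(0,4) (0,5) (1,4) (1,5) (2,4) (2,5)] -> total=6
Click 2 (1,1) count=2: revealed 1 new [(1,1)] -> total=7
Click 3 (2,5) count=1: revealed 0 new [(none)] -> total=7
Click 4 (0,2) count=1: revealed 1 new [(0,2)] -> total=8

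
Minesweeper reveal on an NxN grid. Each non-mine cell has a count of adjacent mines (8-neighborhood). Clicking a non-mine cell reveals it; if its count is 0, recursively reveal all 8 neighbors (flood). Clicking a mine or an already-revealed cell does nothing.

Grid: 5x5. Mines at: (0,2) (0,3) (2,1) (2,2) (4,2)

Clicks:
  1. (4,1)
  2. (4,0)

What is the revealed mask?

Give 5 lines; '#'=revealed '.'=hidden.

Click 1 (4,1) count=1: revealed 1 new [(4,1)] -> total=1
Click 2 (4,0) count=0: revealed 3 new [(3,0) (3,1) (4,0)] -> total=4

Answer: .....
.....
.....
##...
##...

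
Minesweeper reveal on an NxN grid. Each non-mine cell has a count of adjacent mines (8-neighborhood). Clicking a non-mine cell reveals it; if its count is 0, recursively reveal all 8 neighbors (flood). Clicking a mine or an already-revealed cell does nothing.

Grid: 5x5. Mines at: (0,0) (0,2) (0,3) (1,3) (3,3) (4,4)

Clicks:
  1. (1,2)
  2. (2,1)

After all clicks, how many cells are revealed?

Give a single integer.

Answer: 12

Derivation:
Click 1 (1,2) count=3: revealed 1 new [(1,2)] -> total=1
Click 2 (2,1) count=0: revealed 11 new [(1,0) (1,1) (2,0) (2,1) (2,2) (3,0) (3,1) (3,2) (4,0) (4,1) (4,2)] -> total=12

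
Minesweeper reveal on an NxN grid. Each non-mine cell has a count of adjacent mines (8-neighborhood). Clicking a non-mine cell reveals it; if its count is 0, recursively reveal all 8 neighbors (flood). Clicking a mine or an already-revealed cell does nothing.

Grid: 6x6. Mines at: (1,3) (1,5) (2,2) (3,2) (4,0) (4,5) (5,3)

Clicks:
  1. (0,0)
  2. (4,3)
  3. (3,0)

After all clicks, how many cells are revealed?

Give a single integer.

Answer: 11

Derivation:
Click 1 (0,0) count=0: revealed 10 new [(0,0) (0,1) (0,2) (1,0) (1,1) (1,2) (2,0) (2,1) (3,0) (3,1)] -> total=10
Click 2 (4,3) count=2: revealed 1 new [(4,3)] -> total=11
Click 3 (3,0) count=1: revealed 0 new [(none)] -> total=11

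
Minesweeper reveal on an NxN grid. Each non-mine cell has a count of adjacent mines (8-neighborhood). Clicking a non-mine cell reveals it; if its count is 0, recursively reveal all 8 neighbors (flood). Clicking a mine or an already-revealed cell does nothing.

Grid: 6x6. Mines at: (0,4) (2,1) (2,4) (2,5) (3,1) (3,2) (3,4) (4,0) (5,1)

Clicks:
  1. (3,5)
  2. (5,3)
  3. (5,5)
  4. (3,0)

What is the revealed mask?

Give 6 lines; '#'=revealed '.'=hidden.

Answer: ......
......
......
#....#
..####
..####

Derivation:
Click 1 (3,5) count=3: revealed 1 new [(3,5)] -> total=1
Click 2 (5,3) count=0: revealed 8 new [(4,2) (4,3) (4,4) (4,5) (5,2) (5,3) (5,4) (5,5)] -> total=9
Click 3 (5,5) count=0: revealed 0 new [(none)] -> total=9
Click 4 (3,0) count=3: revealed 1 new [(3,0)] -> total=10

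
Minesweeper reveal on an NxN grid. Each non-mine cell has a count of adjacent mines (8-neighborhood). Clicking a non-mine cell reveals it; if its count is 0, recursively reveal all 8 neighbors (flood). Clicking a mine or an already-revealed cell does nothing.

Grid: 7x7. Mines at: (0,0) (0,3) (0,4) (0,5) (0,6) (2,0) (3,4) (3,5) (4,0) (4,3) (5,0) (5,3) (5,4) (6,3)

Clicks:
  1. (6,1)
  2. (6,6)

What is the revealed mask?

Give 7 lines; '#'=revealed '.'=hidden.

Click 1 (6,1) count=1: revealed 1 new [(6,1)] -> total=1
Click 2 (6,6) count=0: revealed 6 new [(4,5) (4,6) (5,5) (5,6) (6,5) (6,6)] -> total=7

Answer: .......
.......
.......
.......
.....##
.....##
.#...##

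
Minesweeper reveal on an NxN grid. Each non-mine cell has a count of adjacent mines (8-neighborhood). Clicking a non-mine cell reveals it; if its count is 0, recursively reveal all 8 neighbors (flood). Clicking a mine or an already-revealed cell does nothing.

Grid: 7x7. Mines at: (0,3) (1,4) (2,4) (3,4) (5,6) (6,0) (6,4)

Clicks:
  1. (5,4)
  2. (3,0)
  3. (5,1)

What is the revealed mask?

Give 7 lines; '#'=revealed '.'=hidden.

Click 1 (5,4) count=1: revealed 1 new [(5,4)] -> total=1
Click 2 (3,0) count=0: revealed 26 new [(0,0) (0,1) (0,2) (1,0) (1,1) (1,2) (1,3) (2,0) (2,1) (2,2) (2,3) (3,0) (3,1) (3,2) (3,3) (4,0) (4,1) (4,2) (4,3) (5,0) (5,1) (5,2) (5,3) (6,1) (6,2) (6,3)] -> total=27
Click 3 (5,1) count=1: revealed 0 new [(none)] -> total=27

Answer: ###....
####...
####...
####...
####...
#####..
.###...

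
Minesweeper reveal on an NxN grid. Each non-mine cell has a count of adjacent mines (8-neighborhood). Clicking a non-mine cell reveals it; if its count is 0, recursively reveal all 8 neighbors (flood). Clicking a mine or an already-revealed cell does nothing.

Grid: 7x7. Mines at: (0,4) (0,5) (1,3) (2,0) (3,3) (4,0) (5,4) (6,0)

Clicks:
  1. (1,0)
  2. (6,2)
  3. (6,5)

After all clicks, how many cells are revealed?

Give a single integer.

Answer: 11

Derivation:
Click 1 (1,0) count=1: revealed 1 new [(1,0)] -> total=1
Click 2 (6,2) count=0: revealed 9 new [(4,1) (4,2) (4,3) (5,1) (5,2) (5,3) (6,1) (6,2) (6,3)] -> total=10
Click 3 (6,5) count=1: revealed 1 new [(6,5)] -> total=11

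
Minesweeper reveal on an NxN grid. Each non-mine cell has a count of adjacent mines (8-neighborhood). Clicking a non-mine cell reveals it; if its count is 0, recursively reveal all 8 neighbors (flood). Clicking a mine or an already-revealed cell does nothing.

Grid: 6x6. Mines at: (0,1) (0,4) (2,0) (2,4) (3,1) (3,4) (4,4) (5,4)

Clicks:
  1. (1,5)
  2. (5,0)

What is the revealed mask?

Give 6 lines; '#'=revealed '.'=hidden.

Click 1 (1,5) count=2: revealed 1 new [(1,5)] -> total=1
Click 2 (5,0) count=0: revealed 8 new [(4,0) (4,1) (4,2) (4,3) (5,0) (5,1) (5,2) (5,3)] -> total=9

Answer: ......
.....#
......
......
####..
####..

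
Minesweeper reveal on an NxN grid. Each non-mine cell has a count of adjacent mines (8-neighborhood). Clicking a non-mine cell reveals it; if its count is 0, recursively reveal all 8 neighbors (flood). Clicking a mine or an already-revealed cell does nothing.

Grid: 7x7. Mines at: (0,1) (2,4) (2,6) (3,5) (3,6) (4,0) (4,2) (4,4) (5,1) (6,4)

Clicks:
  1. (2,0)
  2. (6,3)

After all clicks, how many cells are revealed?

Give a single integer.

Answer: 13

Derivation:
Click 1 (2,0) count=0: revealed 12 new [(1,0) (1,1) (1,2) (1,3) (2,0) (2,1) (2,2) (2,3) (3,0) (3,1) (3,2) (3,3)] -> total=12
Click 2 (6,3) count=1: revealed 1 new [(6,3)] -> total=13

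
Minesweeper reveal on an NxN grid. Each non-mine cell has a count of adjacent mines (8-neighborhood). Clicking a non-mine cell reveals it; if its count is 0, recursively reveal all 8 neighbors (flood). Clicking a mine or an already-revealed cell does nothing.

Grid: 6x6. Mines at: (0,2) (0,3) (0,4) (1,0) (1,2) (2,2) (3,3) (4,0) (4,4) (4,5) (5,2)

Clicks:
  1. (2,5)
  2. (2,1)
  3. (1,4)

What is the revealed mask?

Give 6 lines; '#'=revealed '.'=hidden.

Click 1 (2,5) count=0: revealed 6 new [(1,4) (1,5) (2,4) (2,5) (3,4) (3,5)] -> total=6
Click 2 (2,1) count=3: revealed 1 new [(2,1)] -> total=7
Click 3 (1,4) count=2: revealed 0 new [(none)] -> total=7

Answer: ......
....##
.#..##
....##
......
......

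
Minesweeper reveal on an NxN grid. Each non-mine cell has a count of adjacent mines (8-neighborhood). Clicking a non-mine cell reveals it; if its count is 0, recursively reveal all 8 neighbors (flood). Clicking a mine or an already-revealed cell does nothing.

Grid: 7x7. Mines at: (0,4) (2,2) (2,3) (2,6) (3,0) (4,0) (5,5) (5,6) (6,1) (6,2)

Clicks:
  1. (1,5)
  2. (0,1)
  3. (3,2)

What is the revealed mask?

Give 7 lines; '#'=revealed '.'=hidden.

Answer: ####...
####.#.
##.....
..#....
.......
.......
.......

Derivation:
Click 1 (1,5) count=2: revealed 1 new [(1,5)] -> total=1
Click 2 (0,1) count=0: revealed 10 new [(0,0) (0,1) (0,2) (0,3) (1,0) (1,1) (1,2) (1,3) (2,0) (2,1)] -> total=11
Click 3 (3,2) count=2: revealed 1 new [(3,2)] -> total=12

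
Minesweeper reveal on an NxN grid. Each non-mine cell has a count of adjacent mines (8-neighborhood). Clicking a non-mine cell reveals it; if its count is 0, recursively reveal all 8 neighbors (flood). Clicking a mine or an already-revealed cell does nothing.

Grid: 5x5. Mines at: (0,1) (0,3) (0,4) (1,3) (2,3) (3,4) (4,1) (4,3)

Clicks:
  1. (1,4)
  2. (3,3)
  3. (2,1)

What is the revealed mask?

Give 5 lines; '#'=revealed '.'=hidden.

Click 1 (1,4) count=4: revealed 1 new [(1,4)] -> total=1
Click 2 (3,3) count=3: revealed 1 new [(3,3)] -> total=2
Click 3 (2,1) count=0: revealed 9 new [(1,0) (1,1) (1,2) (2,0) (2,1) (2,2) (3,0) (3,1) (3,2)] -> total=11

Answer: .....
###.#
###..
####.
.....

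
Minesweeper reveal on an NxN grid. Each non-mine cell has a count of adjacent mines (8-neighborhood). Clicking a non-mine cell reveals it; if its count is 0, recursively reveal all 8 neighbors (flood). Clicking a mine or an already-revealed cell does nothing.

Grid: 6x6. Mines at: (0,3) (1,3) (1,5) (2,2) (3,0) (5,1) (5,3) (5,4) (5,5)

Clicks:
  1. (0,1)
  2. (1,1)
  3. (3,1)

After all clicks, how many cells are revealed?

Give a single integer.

Answer: 9

Derivation:
Click 1 (0,1) count=0: revealed 8 new [(0,0) (0,1) (0,2) (1,0) (1,1) (1,2) (2,0) (2,1)] -> total=8
Click 2 (1,1) count=1: revealed 0 new [(none)] -> total=8
Click 3 (3,1) count=2: revealed 1 new [(3,1)] -> total=9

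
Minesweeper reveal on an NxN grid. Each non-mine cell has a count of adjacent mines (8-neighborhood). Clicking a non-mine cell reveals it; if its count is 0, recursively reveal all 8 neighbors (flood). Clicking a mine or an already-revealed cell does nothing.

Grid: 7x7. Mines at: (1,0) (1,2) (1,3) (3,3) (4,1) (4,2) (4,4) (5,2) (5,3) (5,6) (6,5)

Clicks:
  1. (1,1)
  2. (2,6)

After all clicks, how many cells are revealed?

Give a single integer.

Answer: 15

Derivation:
Click 1 (1,1) count=2: revealed 1 new [(1,1)] -> total=1
Click 2 (2,6) count=0: revealed 14 new [(0,4) (0,5) (0,6) (1,4) (1,5) (1,6) (2,4) (2,5) (2,6) (3,4) (3,5) (3,6) (4,5) (4,6)] -> total=15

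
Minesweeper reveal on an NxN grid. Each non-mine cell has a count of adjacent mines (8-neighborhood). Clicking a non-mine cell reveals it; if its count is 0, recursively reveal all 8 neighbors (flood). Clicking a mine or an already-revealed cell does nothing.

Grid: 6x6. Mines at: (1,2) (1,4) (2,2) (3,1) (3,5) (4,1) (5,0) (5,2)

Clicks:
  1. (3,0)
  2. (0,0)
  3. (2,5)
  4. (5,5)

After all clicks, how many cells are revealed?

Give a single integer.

Answer: 14

Derivation:
Click 1 (3,0) count=2: revealed 1 new [(3,0)] -> total=1
Click 2 (0,0) count=0: revealed 6 new [(0,0) (0,1) (1,0) (1,1) (2,0) (2,1)] -> total=7
Click 3 (2,5) count=2: revealed 1 new [(2,5)] -> total=8
Click 4 (5,5) count=0: revealed 6 new [(4,3) (4,4) (4,5) (5,3) (5,4) (5,5)] -> total=14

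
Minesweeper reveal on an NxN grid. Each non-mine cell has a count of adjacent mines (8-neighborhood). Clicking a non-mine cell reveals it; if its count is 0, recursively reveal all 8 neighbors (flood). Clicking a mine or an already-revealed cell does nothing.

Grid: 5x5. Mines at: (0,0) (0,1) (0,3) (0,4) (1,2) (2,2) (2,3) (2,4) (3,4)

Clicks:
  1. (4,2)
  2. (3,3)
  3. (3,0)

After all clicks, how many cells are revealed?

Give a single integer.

Click 1 (4,2) count=0: revealed 12 new [(1,0) (1,1) (2,0) (2,1) (3,0) (3,1) (3,2) (3,3) (4,0) (4,1) (4,2) (4,3)] -> total=12
Click 2 (3,3) count=4: revealed 0 new [(none)] -> total=12
Click 3 (3,0) count=0: revealed 0 new [(none)] -> total=12

Answer: 12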